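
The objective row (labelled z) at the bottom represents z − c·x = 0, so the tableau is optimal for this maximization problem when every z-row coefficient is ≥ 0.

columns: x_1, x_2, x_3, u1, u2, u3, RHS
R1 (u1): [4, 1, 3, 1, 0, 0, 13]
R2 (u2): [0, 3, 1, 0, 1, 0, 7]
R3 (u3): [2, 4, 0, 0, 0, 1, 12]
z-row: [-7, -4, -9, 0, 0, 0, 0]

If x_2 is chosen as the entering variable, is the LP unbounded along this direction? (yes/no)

no

Column x_2 has positive entries in row(s) 1, 2, 3, so the ratio test bounds it — not unbounded.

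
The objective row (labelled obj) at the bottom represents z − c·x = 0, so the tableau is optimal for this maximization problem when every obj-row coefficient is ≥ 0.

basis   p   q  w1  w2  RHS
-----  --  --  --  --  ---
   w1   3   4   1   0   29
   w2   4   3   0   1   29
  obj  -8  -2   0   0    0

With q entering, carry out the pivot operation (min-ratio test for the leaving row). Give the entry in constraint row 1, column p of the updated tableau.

3/4

Ratio test on column q — row 1: 29/4 = 29/4; row 2: 29/3 = 29/3. Minimum is 29/4 at row 1 (w1 leaves); pivot element 4.
Divide row 1 by 4; eliminate column q from the other rows.
In the new row 1, the p entry is the old entry divided by the pivot: 3/4 = 3/4.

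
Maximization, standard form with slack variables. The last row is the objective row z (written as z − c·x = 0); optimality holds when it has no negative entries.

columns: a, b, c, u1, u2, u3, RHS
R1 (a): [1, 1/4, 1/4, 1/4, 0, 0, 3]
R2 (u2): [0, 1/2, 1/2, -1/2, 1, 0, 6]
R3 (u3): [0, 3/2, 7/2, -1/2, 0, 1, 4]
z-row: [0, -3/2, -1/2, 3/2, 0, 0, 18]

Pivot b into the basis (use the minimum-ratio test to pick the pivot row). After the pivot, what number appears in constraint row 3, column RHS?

8/3

Ratio test on column b — row 1: 3/(1/4) = 12; row 2: 6/(1/2) = 12; row 3: 4/(3/2) = 8/3. Minimum is 8/3 at row 3 (u3 leaves); pivot element 3/2.
Divide row 3 by 3/2; eliminate column b from the other rows.
In the new row 3, the RHS entry is the old entry divided by the pivot: 4/(3/2) = 8/3.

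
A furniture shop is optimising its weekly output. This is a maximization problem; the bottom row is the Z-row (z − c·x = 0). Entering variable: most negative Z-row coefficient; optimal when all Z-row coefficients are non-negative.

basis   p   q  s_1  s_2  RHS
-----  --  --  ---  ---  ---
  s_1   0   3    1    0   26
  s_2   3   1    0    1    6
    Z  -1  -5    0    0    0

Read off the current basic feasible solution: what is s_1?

26

s_1 is basic (row 1); its value is the RHS of that row, 26.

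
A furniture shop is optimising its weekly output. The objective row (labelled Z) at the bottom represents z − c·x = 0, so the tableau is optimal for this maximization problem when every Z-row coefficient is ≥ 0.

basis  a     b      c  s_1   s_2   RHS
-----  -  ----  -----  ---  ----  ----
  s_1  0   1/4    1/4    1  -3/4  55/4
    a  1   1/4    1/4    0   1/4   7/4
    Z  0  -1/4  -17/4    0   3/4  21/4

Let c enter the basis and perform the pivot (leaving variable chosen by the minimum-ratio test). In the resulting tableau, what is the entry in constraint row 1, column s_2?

Ratio test on column c — row 1: (55/4)/(1/4) = 55; row 2: (7/4)/(1/4) = 7. Minimum is 7 at row 2 (a leaves); pivot element 1/4.
Divide row 2 by 1/4; eliminate column c from the other rows.
Row 1 update in column s_2: -3/4 − (1/4)·1 = -1.

-1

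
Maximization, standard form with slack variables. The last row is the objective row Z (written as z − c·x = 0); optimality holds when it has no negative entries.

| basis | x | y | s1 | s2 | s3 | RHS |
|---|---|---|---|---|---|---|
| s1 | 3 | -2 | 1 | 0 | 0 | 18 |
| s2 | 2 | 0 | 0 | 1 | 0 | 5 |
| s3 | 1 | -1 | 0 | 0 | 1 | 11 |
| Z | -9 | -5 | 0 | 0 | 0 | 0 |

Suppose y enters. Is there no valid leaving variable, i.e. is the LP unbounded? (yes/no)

Every constraint-row entry in column y is ≤ 0, so increasing y is unbounded.

yes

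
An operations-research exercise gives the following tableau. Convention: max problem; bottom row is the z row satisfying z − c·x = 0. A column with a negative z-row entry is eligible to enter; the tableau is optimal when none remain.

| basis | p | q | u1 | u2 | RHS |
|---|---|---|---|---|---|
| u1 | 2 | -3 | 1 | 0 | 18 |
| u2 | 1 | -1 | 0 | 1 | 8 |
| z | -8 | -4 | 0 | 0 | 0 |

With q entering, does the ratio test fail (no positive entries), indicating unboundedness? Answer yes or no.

Every constraint-row entry in column q is ≤ 0, so increasing q is unbounded.

yes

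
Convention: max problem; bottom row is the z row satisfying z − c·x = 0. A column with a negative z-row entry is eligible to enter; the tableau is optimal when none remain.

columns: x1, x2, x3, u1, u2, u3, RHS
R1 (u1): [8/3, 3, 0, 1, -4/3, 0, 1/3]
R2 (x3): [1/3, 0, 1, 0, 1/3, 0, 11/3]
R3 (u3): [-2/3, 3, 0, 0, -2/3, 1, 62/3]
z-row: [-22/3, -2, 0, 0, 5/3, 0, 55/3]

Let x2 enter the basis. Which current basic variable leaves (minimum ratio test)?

u1

Column x2 entries and ratios — u1: (1/3)/3 = 1/9; x3: 0 ≤ 0, skip; u3: (62/3)/3 = 62/9.
Smallest ratio is 1/9 in the row of u1, so u1 leaves.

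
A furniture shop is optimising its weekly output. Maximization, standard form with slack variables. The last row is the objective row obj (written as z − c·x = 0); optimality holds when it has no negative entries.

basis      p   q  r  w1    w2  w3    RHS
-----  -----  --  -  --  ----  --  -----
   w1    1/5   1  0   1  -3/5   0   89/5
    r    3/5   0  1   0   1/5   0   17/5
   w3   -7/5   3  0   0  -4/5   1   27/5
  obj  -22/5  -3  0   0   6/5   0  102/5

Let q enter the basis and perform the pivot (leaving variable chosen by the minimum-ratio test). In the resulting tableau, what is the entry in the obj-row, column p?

-29/5

Ratio test on column q — row 1: (89/5)/1 = 89/5; row 2: entry 0 ≤ 0; row 3: (27/5)/3 = 9/5. Minimum is 9/5 at row 3 (w3 leaves); pivot element 3.
Divide row 3 by 3; eliminate column q from the other rows.
obj-row update in column p: -22/5 − (-3)·(-7/15) = -29/5.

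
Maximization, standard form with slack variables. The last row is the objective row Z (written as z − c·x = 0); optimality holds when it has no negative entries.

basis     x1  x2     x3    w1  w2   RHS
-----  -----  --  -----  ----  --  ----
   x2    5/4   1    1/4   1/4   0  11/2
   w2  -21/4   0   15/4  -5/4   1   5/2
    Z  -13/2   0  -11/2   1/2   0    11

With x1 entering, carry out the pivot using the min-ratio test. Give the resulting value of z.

198/5

Ratio test on column x1 — row 1: (11/2)/(5/4) = 22/5; row 2: entry -21/4 ≤ 0. Minimum is 22/5 at row 1 (x2 leaves); pivot element 5/4.
Pivot on row 1; the Z-row RHS becomes 11 − (-13/2)·(22/5) = 198/5.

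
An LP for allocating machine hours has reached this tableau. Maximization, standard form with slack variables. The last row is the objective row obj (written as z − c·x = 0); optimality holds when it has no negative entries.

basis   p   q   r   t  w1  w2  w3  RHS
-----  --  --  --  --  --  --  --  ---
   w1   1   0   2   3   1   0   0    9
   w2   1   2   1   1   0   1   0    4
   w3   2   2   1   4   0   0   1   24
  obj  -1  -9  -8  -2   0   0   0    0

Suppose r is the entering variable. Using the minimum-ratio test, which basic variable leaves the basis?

Column r entries and ratios — w1: 9/2 = 9/2; w2: 4/1 = 4; w3: 24/1 = 24.
Smallest ratio is 4 in the row of w2, so w2 leaves.

w2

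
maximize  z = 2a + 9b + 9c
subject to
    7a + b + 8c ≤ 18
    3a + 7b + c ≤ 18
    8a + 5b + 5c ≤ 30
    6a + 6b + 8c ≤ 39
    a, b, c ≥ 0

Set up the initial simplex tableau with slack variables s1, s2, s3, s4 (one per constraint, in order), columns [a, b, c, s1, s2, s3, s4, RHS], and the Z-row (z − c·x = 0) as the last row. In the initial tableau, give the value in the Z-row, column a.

The Z-row carries the negated objective coefficients: the a entry is -2.

-2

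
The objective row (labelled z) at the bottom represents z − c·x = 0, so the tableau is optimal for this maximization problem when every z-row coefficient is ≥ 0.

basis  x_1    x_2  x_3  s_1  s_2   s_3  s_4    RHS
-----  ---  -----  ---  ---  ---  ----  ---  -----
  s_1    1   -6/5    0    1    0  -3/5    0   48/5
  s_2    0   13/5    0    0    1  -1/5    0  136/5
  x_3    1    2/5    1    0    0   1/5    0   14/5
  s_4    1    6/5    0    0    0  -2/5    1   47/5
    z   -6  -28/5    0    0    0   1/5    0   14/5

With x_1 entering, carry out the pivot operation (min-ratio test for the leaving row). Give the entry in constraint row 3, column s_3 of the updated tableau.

1/5

Ratio test on column x_1 — row 1: (48/5)/1 = 48/5; row 2: entry 0 ≤ 0; row 3: (14/5)/1 = 14/5; row 4: (47/5)/1 = 47/5. Minimum is 14/5 at row 3 (x_3 leaves); pivot element 1.
Divide row 3 by 1; eliminate column x_1 from the other rows.
In the new row 3, the s_3 entry is the old entry divided by the pivot: (1/5)/1 = 1/5.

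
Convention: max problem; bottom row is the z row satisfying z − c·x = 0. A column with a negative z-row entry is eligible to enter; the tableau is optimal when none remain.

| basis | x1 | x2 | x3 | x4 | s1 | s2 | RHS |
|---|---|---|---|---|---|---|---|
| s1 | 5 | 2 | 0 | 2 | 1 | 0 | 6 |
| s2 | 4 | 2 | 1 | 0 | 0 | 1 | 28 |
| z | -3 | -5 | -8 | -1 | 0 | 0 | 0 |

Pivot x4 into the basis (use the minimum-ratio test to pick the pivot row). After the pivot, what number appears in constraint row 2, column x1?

4

Ratio test on column x4 — row 1: 6/2 = 3; row 2: entry 0 ≤ 0. Minimum is 3 at row 1 (s1 leaves); pivot element 2.
Divide row 1 by 2; eliminate column x4 from the other rows.
Row 2 update in column x1: 4 − 0·(5/2) = 4.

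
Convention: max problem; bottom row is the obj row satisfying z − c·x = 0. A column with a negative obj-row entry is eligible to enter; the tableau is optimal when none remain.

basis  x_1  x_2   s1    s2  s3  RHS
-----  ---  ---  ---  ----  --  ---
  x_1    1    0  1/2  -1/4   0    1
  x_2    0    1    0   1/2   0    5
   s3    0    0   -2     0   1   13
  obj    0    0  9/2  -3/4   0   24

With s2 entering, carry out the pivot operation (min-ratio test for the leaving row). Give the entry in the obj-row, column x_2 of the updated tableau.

Ratio test on column s2 — row 1: entry -1/4 ≤ 0; row 2: 5/(1/2) = 10; row 3: entry 0 ≤ 0. Minimum is 10 at row 2 (x_2 leaves); pivot element 1/2.
Divide row 2 by 1/2; eliminate column s2 from the other rows.
obj-row update in column x_2: 0 − (-3/4)·2 = 3/2.

3/2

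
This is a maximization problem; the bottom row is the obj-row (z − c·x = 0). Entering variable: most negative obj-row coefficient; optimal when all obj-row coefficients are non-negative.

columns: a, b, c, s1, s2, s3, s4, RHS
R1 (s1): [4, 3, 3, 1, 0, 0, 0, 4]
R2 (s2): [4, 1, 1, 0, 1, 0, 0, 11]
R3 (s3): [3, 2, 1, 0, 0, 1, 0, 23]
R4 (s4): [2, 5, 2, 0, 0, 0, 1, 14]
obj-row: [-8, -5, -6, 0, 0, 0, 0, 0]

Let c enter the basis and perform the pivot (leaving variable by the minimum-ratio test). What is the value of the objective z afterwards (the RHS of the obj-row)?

Ratio test on column c — row 1: 4/3 = 4/3; row 2: 11/1 = 11; row 3: 23/1 = 23; row 4: 14/2 = 7. Minimum is 4/3 at row 1 (s1 leaves); pivot element 3.
Pivot on row 1; the obj-row RHS becomes 0 − (-6)·(4/3) = 8.

8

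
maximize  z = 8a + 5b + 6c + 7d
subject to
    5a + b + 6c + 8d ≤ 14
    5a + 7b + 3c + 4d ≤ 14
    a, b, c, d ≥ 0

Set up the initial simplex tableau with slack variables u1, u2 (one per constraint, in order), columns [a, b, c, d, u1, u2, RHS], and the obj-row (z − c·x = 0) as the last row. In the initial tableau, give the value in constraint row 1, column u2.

Slack u2 belongs to constraint 2; its column is the unit vector e_2, so the entry in row 1 is 0.

0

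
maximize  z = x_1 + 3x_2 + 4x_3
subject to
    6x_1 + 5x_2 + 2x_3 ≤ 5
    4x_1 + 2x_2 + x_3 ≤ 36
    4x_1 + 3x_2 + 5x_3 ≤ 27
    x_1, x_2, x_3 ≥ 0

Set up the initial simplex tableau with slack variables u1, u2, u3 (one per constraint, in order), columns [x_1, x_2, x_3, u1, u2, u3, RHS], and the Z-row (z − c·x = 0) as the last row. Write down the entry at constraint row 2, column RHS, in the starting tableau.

36

The RHS of constraint 2 is b_2 = 36.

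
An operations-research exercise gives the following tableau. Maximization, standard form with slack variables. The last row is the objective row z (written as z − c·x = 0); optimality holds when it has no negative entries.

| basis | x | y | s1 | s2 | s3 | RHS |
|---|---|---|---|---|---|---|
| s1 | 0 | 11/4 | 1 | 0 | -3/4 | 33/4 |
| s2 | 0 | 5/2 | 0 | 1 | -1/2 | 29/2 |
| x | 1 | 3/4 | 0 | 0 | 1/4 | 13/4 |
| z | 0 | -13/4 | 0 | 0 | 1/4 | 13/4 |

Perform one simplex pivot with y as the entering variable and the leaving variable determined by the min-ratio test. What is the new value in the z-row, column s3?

Ratio test on column y — row 1: (33/4)/(11/4) = 3; row 2: (29/2)/(5/2) = 29/5; row 3: (13/4)/(3/4) = 13/3. Minimum is 3 at row 1 (s1 leaves); pivot element 11/4.
Divide row 1 by 11/4; eliminate column y from the other rows.
z-row update in column s3: 1/4 − (-13/4)·(-3/11) = -7/11.

-7/11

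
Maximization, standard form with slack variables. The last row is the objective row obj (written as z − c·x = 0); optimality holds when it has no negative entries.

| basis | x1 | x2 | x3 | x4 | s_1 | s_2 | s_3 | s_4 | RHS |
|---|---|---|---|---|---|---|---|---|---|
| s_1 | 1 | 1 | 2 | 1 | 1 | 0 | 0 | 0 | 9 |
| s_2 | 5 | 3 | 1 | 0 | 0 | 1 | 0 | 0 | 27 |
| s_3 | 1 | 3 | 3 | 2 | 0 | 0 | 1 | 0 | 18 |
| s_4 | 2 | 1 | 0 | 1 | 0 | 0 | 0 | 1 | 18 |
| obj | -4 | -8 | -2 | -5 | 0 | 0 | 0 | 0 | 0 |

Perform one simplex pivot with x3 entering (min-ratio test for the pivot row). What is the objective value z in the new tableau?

Ratio test on column x3 — row 1: 9/2 = 9/2; row 2: 27/1 = 27; row 3: 18/3 = 6; row 4: entry 0 ≤ 0. Minimum is 9/2 at row 1 (s_1 leaves); pivot element 2.
Pivot on row 1; the obj-row RHS becomes 0 − (-2)·(9/2) = 9.

9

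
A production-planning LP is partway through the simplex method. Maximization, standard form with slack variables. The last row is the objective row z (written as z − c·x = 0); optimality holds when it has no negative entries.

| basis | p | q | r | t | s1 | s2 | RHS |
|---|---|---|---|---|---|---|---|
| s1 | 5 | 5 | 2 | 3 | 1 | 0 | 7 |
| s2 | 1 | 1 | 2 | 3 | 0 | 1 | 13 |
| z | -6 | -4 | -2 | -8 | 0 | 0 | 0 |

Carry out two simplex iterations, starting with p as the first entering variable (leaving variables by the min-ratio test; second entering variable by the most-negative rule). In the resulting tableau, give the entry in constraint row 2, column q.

-4

Ratio test on column p — row 1: 7/5 = 7/5; row 2: 13/1 = 13. Minimum is 7/5 at row 1 (s1 leaves); pivot element 5.
Divide row 1 by 5; eliminate column p from the other rows.
Second iteration: most negative z-row entry is -22/5 in column t, so t enters.
Ratio test on column t — row 1: (7/5)/(3/5) = 7/3; row 2: (58/5)/(12/5) = 29/6. Minimum is 7/3 at row 1 (p leaves); pivot element 3/5.
Divide row 1 by 3/5; eliminate column t from the other rows.
After both pivots, the entry at constraint row 2, column q is -4.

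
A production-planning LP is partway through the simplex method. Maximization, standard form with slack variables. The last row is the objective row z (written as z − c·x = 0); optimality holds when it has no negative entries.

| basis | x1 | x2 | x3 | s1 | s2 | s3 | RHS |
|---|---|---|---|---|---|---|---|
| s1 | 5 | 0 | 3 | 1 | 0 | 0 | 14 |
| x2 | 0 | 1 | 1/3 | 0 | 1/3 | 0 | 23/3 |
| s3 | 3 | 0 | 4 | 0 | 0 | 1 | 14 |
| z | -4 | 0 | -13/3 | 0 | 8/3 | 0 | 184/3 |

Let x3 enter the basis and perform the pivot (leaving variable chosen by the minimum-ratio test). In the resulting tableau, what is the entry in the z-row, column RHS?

Ratio test on column x3 — row 1: 14/3 = 14/3; row 2: (23/3)/(1/3) = 23; row 3: 14/4 = 7/2. Minimum is 7/2 at row 3 (s3 leaves); pivot element 4.
Divide row 3 by 4; eliminate column x3 from the other rows.
z-row update in column RHS: 184/3 − (-13/3)·(7/2) = 153/2.

153/2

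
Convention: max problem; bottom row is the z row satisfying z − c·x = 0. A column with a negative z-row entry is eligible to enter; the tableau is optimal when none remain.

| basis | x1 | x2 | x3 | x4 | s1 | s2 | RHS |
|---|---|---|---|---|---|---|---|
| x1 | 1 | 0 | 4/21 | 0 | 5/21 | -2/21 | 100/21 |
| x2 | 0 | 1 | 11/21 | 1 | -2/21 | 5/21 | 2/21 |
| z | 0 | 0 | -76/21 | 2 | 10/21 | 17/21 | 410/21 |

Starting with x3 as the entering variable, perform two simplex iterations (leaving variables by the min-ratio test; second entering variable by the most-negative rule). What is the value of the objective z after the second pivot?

70/3

Ratio test on column x3 — row 1: (100/21)/(4/21) = 25; row 2: (2/21)/(11/21) = 2/11. Minimum is 2/11 at row 2 (x2 leaves); pivot element 11/21.
Pivot on row 2; the z-row RHS becomes 410/21 − (-76/21)·(2/11) = 222/11.
Next entering variable (most negative z-row entry -2/11): s1.
Ratio test on column s1 — row 1: (52/11)/(3/11) = 52/3; row 2: entry -2/11 ≤ 0. Minimum is 52/3 at row 1 (x1 leaves); pivot element 3/11.
After the second pivot the z-row RHS is 222/11 − (-2/11)·(52/3) = 70/3.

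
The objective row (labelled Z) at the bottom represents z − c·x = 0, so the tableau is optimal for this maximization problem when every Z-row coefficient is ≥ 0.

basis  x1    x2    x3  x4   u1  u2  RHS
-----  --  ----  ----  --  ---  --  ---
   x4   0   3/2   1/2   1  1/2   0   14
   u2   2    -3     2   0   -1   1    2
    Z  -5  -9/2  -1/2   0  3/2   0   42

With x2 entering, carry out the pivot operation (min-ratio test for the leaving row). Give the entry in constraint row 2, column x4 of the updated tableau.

2

Ratio test on column x2 — row 1: 14/(3/2) = 28/3; row 2: entry -3 ≤ 0. Minimum is 28/3 at row 1 (x4 leaves); pivot element 3/2.
Divide row 1 by 3/2; eliminate column x2 from the other rows.
Row 2 update in column x4: 0 − (-3)·(2/3) = 2.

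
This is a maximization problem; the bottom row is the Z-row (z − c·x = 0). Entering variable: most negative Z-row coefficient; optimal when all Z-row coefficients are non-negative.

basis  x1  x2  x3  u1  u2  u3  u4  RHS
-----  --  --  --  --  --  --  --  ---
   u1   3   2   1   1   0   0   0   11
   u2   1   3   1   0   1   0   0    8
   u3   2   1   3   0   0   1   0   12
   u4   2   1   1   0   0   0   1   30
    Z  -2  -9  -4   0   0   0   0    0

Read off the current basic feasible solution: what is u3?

12

u3 is basic (row 3); its value is the RHS of that row, 12.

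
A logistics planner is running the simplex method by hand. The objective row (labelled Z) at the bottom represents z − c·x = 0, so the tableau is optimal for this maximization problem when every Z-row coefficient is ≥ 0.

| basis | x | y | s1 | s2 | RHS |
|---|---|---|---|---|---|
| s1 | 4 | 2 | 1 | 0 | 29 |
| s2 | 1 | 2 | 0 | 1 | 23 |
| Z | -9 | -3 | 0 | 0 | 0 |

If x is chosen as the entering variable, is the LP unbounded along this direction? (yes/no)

no

Column x has positive entries in row(s) 1, 2, so the ratio test bounds it — not unbounded.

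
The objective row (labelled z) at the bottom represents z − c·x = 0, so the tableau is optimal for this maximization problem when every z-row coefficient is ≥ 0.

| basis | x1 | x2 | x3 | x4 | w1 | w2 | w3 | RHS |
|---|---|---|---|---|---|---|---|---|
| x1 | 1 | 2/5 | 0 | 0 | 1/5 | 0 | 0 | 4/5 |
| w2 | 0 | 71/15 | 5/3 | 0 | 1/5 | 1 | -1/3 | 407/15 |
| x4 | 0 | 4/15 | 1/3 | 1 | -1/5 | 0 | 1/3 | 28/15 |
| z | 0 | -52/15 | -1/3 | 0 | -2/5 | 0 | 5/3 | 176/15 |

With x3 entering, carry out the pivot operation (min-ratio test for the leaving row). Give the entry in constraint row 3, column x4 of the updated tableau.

Ratio test on column x3 — row 1: entry 0 ≤ 0; row 2: (407/15)/(5/3) = 407/25; row 3: (28/15)/(1/3) = 28/5. Minimum is 28/5 at row 3 (x4 leaves); pivot element 1/3.
Divide row 3 by 1/3; eliminate column x3 from the other rows.
In the new row 3, the x4 entry is the old entry divided by the pivot: 1/(1/3) = 3.

3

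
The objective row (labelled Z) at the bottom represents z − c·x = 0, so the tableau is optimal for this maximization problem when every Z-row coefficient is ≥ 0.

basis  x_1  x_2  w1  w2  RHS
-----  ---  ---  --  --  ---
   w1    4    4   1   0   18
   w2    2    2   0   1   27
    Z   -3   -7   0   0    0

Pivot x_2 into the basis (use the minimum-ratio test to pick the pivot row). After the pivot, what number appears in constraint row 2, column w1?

-1/2

Ratio test on column x_2 — row 1: 18/4 = 9/2; row 2: 27/2 = 27/2. Minimum is 9/2 at row 1 (w1 leaves); pivot element 4.
Divide row 1 by 4; eliminate column x_2 from the other rows.
Row 2 update in column w1: 0 − 2·(1/4) = -1/2.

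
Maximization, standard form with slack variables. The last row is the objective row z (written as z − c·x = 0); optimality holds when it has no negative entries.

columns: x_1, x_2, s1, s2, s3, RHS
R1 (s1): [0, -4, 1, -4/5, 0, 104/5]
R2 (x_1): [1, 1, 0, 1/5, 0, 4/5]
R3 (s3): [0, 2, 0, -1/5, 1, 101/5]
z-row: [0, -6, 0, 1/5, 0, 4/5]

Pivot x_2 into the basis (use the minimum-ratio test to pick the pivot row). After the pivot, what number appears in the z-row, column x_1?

Ratio test on column x_2 — row 1: entry -4 ≤ 0; row 2: (4/5)/1 = 4/5; row 3: (101/5)/2 = 101/10. Minimum is 4/5 at row 2 (x_1 leaves); pivot element 1.
Divide row 2 by 1; eliminate column x_2 from the other rows.
z-row update in column x_1: 0 − (-6)·1 = 6.

6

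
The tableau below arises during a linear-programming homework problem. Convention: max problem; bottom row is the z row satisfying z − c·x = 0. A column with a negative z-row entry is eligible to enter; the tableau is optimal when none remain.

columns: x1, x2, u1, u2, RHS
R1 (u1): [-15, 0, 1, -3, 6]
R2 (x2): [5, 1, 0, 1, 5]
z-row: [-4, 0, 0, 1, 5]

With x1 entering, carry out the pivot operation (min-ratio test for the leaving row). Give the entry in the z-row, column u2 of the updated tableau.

9/5

Ratio test on column x1 — row 1: entry -15 ≤ 0; row 2: 5/5 = 1. Minimum is 1 at row 2 (x2 leaves); pivot element 5.
Divide row 2 by 5; eliminate column x1 from the other rows.
z-row update in column u2: 1 − (-4)·(1/5) = 9/5.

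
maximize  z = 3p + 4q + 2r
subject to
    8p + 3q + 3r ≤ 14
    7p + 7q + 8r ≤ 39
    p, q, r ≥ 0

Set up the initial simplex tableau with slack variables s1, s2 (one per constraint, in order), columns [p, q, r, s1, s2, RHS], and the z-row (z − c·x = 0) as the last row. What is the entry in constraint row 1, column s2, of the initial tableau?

Slack s2 belongs to constraint 2; its column is the unit vector e_2, so the entry in row 1 is 0.

0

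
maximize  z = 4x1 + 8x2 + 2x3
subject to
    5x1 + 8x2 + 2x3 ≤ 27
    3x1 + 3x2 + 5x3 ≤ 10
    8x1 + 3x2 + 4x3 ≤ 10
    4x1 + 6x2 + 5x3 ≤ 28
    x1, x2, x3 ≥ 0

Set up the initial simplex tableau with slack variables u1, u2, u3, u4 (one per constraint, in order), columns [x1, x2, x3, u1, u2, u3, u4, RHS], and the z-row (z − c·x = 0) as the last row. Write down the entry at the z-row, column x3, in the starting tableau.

The z-row carries the negated objective coefficients: the x3 entry is -2.

-2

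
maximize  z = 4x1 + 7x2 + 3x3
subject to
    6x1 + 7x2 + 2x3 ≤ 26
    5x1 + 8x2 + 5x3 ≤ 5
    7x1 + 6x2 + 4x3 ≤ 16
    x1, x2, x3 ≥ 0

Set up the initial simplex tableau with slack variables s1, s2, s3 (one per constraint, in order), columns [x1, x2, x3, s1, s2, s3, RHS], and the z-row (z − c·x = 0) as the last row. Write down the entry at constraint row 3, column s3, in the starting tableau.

Slack s3 belongs to constraint 3; its column is the unit vector e_3, so the entry in row 3 is 1.

1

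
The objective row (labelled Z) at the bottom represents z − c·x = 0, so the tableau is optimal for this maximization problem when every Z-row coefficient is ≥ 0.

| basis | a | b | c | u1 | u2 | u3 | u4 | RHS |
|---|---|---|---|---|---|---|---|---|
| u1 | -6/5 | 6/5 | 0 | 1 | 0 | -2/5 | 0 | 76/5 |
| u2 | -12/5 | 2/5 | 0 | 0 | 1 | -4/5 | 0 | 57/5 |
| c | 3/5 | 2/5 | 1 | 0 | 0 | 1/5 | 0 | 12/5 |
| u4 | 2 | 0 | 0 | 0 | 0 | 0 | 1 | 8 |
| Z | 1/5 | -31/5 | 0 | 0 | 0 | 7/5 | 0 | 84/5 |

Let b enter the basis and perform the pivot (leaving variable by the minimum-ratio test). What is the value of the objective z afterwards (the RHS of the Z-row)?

Ratio test on column b — row 1: (76/5)/(6/5) = 38/3; row 2: (57/5)/(2/5) = 57/2; row 3: (12/5)/(2/5) = 6; row 4: entry 0 ≤ 0. Minimum is 6 at row 3 (c leaves); pivot element 2/5.
Pivot on row 3; the Z-row RHS becomes 84/5 − (-31/5)·6 = 54.

54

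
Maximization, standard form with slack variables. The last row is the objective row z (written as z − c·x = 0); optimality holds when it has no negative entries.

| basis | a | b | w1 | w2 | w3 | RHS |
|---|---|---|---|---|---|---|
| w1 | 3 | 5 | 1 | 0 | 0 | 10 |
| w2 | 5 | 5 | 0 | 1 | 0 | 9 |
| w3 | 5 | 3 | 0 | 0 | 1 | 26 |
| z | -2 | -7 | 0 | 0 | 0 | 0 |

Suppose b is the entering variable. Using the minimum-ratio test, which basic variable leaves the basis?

Column b entries and ratios — w1: 10/5 = 2; w2: 9/5 = 9/5; w3: 26/3 = 26/3.
Smallest ratio is 9/5 in the row of w2, so w2 leaves.

w2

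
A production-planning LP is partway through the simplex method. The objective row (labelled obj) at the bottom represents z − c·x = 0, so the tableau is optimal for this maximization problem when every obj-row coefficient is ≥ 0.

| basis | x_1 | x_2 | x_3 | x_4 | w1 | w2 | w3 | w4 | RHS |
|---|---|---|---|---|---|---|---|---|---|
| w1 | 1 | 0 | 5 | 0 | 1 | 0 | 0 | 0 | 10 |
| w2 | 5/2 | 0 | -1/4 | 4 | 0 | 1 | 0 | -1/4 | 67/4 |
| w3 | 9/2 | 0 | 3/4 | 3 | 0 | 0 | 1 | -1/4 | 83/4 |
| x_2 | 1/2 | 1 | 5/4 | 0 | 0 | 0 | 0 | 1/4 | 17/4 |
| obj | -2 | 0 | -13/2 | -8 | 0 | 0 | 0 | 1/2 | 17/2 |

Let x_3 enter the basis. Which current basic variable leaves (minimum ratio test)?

Column x_3 entries and ratios — w1: 10/5 = 2; w2: -1/4 ≤ 0, skip; w3: (83/4)/(3/4) = 83/3; x_2: (17/4)/(5/4) = 17/5.
Smallest ratio is 2 in the row of w1, so w1 leaves.

w1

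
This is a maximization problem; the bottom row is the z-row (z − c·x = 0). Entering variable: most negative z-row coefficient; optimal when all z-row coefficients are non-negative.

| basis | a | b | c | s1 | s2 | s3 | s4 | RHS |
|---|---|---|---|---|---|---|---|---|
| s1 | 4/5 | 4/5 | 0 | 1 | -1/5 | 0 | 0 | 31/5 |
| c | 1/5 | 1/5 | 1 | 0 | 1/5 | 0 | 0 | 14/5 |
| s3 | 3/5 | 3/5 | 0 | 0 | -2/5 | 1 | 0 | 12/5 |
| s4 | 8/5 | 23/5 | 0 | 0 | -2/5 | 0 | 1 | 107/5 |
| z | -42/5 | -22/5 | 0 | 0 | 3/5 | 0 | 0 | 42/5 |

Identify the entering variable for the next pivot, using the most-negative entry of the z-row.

a

Negative z-row entries: a: -42/5, b: -22/5.
The most negative is -42/5 in column a, so a enters.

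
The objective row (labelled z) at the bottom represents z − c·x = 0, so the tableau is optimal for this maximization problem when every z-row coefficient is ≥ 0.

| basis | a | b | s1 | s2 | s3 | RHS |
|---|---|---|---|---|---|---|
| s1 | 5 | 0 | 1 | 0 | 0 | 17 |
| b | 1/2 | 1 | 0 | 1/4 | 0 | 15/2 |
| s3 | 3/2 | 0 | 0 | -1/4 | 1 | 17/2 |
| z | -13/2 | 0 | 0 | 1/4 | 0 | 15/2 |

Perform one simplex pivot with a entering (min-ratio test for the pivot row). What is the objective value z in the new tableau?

Ratio test on column a — row 1: 17/5 = 17/5; row 2: (15/2)/(1/2) = 15; row 3: (17/2)/(3/2) = 17/3. Minimum is 17/5 at row 1 (s1 leaves); pivot element 5.
Pivot on row 1; the z-row RHS becomes 15/2 − (-13/2)·(17/5) = 148/5.

148/5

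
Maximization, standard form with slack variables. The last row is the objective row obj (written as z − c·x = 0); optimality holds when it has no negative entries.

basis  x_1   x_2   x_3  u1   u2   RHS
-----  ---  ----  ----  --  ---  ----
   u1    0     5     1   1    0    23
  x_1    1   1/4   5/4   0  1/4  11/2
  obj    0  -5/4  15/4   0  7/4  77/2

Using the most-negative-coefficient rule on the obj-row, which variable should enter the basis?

x_2

Negative obj-row entries: x_2: -5/4.
The most negative is -5/4 in column x_2, so x_2 enters.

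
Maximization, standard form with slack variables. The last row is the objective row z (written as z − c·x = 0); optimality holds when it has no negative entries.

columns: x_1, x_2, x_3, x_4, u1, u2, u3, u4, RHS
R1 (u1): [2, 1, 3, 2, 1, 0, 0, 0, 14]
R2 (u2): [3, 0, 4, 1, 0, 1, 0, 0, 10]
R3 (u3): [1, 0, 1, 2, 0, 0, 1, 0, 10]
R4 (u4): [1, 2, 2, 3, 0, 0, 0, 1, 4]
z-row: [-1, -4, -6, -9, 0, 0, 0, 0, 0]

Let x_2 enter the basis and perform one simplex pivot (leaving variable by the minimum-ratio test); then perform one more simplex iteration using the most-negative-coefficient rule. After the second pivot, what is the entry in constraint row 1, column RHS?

Ratio test on column x_2 — row 1: 14/1 = 14; row 2: entry 0 ≤ 0; row 3: entry 0 ≤ 0; row 4: 4/2 = 2. Minimum is 2 at row 4 (u4 leaves); pivot element 2.
Divide row 4 by 2; eliminate column x_2 from the other rows.
Second iteration: most negative z-row entry is -3 in column x_4, so x_4 enters.
Ratio test on column x_4 — row 1: 12/(1/2) = 24; row 2: 10/1 = 10; row 3: 10/2 = 5; row 4: 2/(3/2) = 4/3. Minimum is 4/3 at row 4 (x_2 leaves); pivot element 3/2.
Divide row 4 by 3/2; eliminate column x_4 from the other rows.
After both pivots, the entry at constraint row 1, column RHS is 34/3.

34/3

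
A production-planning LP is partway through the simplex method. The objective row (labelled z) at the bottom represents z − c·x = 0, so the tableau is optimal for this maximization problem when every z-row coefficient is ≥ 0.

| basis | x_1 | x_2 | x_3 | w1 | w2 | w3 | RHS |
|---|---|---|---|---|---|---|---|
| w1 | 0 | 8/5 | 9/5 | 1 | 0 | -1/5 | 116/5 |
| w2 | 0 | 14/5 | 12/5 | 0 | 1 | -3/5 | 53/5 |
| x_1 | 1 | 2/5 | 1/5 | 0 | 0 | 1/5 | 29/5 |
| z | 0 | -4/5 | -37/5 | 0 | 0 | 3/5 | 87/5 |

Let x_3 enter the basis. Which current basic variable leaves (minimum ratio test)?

w2

Column x_3 entries and ratios — w1: (116/5)/(9/5) = 116/9; w2: (53/5)/(12/5) = 53/12; x_1: (29/5)/(1/5) = 29.
Smallest ratio is 53/12 in the row of w2, so w2 leaves.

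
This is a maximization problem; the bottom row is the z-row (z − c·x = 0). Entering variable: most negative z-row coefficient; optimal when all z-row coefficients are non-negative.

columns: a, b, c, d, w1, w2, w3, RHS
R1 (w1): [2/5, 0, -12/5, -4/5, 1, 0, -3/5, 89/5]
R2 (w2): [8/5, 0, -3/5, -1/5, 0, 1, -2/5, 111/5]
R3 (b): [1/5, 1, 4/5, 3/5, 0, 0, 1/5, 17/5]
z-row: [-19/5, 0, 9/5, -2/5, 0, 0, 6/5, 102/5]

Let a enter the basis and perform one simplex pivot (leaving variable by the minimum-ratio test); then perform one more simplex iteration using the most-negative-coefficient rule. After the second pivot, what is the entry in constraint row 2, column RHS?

14

Ratio test on column a — row 1: (89/5)/(2/5) = 89/2; row 2: (111/5)/(8/5) = 111/8; row 3: (17/5)/(1/5) = 17. Minimum is 111/8 at row 2 (w2 leaves); pivot element 8/5.
Divide row 2 by 8/5; eliminate column a from the other rows.
Second iteration: most negative z-row entry is -7/8 in column d, so d enters.
Ratio test on column d — row 1: entry -3/4 ≤ 0; row 2: entry -1/8 ≤ 0; row 3: (5/8)/(5/8) = 1. Minimum is 1 at row 3 (b leaves); pivot element 5/8.
Divide row 3 by 5/8; eliminate column d from the other rows.
After both pivots, the entry at constraint row 2, column RHS is 14.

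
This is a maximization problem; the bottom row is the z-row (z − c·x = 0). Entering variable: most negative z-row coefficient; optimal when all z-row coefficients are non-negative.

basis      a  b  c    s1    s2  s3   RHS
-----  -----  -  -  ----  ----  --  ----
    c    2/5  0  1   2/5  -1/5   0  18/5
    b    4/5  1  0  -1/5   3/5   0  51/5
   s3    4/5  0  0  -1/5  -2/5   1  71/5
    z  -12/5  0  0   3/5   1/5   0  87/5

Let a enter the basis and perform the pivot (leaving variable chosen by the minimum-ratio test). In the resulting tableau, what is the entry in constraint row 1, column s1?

Ratio test on column a — row 1: (18/5)/(2/5) = 9; row 2: (51/5)/(4/5) = 51/4; row 3: (71/5)/(4/5) = 71/4. Minimum is 9 at row 1 (c leaves); pivot element 2/5.
Divide row 1 by 2/5; eliminate column a from the other rows.
In the new row 1, the s1 entry is the old entry divided by the pivot: (2/5)/(2/5) = 1.

1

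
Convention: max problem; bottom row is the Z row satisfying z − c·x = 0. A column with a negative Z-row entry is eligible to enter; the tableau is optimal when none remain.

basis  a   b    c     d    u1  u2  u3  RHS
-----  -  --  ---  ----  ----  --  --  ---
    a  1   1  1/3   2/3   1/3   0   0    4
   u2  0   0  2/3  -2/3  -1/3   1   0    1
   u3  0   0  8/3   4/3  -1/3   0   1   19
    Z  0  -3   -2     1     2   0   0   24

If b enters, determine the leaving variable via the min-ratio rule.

a

Column b entries and ratios — a: 4/1 = 4; u2: 0 ≤ 0, skip; u3: 0 ≤ 0, skip.
Smallest ratio is 4 in the row of a, so a leaves.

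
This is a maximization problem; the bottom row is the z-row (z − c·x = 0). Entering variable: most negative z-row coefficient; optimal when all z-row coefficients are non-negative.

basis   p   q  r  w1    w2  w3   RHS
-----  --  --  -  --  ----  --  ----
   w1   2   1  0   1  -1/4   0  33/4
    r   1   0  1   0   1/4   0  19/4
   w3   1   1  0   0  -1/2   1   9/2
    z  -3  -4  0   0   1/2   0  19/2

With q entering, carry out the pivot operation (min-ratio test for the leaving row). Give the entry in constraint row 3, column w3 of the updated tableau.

Ratio test on column q — row 1: (33/4)/1 = 33/4; row 2: entry 0 ≤ 0; row 3: (9/2)/1 = 9/2. Minimum is 9/2 at row 3 (w3 leaves); pivot element 1.
Divide row 3 by 1; eliminate column q from the other rows.
In the new row 3, the w3 entry is the old entry divided by the pivot: 1/1 = 1.

1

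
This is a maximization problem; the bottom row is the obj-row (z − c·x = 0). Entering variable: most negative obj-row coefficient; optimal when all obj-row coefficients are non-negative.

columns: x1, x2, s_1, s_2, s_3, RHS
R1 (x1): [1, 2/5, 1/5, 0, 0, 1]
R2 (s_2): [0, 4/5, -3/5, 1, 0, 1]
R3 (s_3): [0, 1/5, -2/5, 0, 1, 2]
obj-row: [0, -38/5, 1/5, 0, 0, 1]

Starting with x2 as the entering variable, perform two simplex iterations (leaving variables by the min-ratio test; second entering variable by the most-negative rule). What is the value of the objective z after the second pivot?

16

Ratio test on column x2 — row 1: 1/(2/5) = 5/2; row 2: 1/(4/5) = 5/4; row 3: 2/(1/5) = 10. Minimum is 5/4 at row 2 (s_2 leaves); pivot element 4/5.
Pivot on row 2; the obj-row RHS becomes 1 − (-38/5)·(5/4) = 21/2.
Next entering variable (most negative obj-row entry -11/2): s_1.
Ratio test on column s_1 — row 1: (1/2)/(1/2) = 1; row 2: entry -3/4 ≤ 0; row 3: entry -1/4 ≤ 0. Minimum is 1 at row 1 (x1 leaves); pivot element 1/2.
After the second pivot the obj-row RHS is 21/2 − (-11/2)·1 = 16.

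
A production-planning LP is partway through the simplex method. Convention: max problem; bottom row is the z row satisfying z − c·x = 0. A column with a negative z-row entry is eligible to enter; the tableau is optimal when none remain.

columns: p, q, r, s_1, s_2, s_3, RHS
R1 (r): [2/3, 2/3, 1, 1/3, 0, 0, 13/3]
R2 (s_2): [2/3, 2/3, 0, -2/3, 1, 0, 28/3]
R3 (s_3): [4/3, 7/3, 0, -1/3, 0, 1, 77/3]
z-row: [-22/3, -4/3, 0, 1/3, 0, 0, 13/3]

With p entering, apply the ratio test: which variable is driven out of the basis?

r

Column p entries and ratios — r: (13/3)/(2/3) = 13/2; s_2: (28/3)/(2/3) = 14; s_3: (77/3)/(4/3) = 77/4.
Smallest ratio is 13/2 in the row of r, so r leaves.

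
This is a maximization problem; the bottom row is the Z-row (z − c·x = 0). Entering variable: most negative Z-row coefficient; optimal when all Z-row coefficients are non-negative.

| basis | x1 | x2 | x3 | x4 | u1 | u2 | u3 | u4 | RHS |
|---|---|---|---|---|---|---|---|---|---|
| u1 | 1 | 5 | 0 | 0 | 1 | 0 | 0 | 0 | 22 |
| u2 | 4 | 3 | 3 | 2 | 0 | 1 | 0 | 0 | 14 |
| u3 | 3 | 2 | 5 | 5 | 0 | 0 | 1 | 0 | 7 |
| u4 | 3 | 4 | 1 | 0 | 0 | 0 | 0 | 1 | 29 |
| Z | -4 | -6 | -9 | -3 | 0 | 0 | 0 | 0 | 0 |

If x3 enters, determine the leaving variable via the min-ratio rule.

Column x3 entries and ratios — u1: 0 ≤ 0, skip; u2: 14/3 = 14/3; u3: 7/5 = 7/5; u4: 29/1 = 29.
Smallest ratio is 7/5 in the row of u3, so u3 leaves.

u3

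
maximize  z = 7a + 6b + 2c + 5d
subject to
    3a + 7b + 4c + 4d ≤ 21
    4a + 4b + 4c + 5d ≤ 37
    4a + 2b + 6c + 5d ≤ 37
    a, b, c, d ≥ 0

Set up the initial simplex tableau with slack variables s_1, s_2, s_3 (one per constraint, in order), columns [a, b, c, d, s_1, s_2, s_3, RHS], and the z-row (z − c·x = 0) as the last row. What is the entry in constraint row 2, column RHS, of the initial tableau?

37

The RHS of constraint 2 is b_2 = 37.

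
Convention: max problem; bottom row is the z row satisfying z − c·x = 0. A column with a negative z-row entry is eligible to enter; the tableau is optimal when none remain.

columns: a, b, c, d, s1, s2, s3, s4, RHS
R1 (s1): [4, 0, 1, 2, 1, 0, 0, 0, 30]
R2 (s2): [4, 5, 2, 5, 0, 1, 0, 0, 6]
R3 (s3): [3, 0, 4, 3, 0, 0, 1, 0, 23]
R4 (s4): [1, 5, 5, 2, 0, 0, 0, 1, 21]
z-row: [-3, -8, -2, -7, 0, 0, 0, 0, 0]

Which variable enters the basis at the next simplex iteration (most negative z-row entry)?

Negative z-row entries: a: -3, b: -8, c: -2, d: -7.
The most negative is -8 in column b, so b enters.

b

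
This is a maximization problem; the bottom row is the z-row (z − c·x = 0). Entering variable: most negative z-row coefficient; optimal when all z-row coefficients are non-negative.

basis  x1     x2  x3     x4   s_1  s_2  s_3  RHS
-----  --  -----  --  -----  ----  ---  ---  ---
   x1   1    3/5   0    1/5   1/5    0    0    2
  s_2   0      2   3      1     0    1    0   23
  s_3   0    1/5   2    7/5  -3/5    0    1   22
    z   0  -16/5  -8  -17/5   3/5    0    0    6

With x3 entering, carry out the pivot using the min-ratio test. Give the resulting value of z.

Ratio test on column x3 — row 1: entry 0 ≤ 0; row 2: 23/3 = 23/3; row 3: 22/2 = 11. Minimum is 23/3 at row 2 (s_2 leaves); pivot element 3.
Pivot on row 2; the z-row RHS becomes 6 − (-8)·(23/3) = 202/3.

202/3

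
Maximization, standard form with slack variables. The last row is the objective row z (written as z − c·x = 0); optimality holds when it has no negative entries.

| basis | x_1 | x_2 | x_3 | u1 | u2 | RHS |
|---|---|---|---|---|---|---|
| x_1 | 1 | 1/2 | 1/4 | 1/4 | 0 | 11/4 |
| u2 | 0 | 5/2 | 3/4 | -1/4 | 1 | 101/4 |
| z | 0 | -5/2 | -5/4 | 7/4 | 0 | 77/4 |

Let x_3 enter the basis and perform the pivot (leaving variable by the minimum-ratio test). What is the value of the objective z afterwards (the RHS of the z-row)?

33

Ratio test on column x_3 — row 1: (11/4)/(1/4) = 11; row 2: (101/4)/(3/4) = 101/3. Minimum is 11 at row 1 (x_1 leaves); pivot element 1/4.
Pivot on row 1; the z-row RHS becomes 77/4 − (-5/4)·11 = 33.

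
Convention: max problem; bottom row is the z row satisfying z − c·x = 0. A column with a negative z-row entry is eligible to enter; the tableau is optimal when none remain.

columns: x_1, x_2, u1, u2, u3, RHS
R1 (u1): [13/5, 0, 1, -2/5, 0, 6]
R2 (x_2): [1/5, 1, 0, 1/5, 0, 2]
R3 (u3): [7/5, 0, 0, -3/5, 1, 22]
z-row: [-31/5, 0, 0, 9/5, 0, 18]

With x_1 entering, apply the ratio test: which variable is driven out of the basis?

Column x_1 entries and ratios — u1: 6/(13/5) = 30/13; x_2: 2/(1/5) = 10; u3: 22/(7/5) = 110/7.
Smallest ratio is 30/13 in the row of u1, so u1 leaves.

u1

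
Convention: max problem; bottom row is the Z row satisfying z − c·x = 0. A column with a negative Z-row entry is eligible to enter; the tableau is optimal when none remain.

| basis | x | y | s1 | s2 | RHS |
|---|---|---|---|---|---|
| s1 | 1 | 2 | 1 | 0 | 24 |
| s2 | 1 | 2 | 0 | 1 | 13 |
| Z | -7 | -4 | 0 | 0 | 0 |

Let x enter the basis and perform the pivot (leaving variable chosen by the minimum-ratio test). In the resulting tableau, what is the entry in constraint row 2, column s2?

1

Ratio test on column x — row 1: 24/1 = 24; row 2: 13/1 = 13. Minimum is 13 at row 2 (s2 leaves); pivot element 1.
Divide row 2 by 1; eliminate column x from the other rows.
In the new row 2, the s2 entry is the old entry divided by the pivot: 1/1 = 1.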